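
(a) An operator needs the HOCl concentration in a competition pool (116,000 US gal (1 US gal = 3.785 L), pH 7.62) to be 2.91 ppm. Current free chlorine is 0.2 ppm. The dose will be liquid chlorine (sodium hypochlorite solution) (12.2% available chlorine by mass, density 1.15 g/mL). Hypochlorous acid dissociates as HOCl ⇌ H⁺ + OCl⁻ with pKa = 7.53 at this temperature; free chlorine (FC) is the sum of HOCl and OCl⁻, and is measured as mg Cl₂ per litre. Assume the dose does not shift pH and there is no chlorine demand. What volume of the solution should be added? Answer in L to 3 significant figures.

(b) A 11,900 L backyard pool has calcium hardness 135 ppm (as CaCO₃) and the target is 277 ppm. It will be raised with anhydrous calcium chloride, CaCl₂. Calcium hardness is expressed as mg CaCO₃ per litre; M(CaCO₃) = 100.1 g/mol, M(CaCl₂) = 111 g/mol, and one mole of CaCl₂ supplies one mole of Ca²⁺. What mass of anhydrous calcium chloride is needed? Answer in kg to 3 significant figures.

(a) Volume: 116,000 US gal × 3.785 L/gal = 439,060 L.
(a) [OCl⁻]/[HOCl] = 10^(pH − pKa) = 10^(7.62 − 7.53) = 1.23; fraction as HOCl = 1/(1 + 1.23) = 0.4484.
(a) Free chlorine required for 2.91 ppm HOCl: 2.91 / 0.4484 = 6.49 ppm.
(a) FC to add: 6.49 − 0.2 = 6.29 mg/L as Cl₂.
(a) Cl₂ equivalent: 6.29 mg/L × 439,060 L = 2762 g.
(a) Product at 12.2% available Cl: 2762 / 0.122 = 22,640 g.
(a) Volume: 22,640 g ÷ 1.15 g/mL = 19,680 mL.

(b) Hardness to add: (277 − 135) = 142 mg/L as CaCO₃ × 11,900 L = 1690 g as CaCO₃.
(b) Moles of Ca²⁺ (1 mol Ca²⁺ ≡ 1 mol CaCO₃): 1690 / 100.1 g/mol = 16.88 mol.
(b) Mass of CaCl₂: 16.88 × 111 = 1874 g.

(a) 19.7 L; (b) 1.87 kg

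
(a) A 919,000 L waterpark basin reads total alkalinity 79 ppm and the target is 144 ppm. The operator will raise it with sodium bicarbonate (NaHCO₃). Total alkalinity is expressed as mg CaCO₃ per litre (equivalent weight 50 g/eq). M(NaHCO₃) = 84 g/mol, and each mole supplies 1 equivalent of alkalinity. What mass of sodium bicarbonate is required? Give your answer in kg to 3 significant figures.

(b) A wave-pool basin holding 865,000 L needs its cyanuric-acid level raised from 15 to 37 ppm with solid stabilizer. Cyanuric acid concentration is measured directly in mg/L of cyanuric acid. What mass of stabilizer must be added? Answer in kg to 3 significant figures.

(a) 100 kg; (b) 19.0 kg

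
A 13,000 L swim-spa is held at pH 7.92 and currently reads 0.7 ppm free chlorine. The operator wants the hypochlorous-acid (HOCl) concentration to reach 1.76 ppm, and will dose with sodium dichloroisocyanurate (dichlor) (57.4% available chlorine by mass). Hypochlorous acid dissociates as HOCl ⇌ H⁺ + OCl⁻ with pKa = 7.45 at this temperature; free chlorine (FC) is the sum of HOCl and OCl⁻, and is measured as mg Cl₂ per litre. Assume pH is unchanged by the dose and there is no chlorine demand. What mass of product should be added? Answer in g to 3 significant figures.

[OCl⁻]/[HOCl] = 10^(pH − pKa) = 10^(7.92 − 7.45) = 2.951; fraction as HOCl = 1/(1 + 2.951) = 0.2531.
Free chlorine required for 1.76 ppm HOCl: 1.76 / 0.2531 = 6.954 ppm.
FC to add: 6.954 − 0.7 = 6.254 mg/L as Cl₂.
Cl₂ equivalent: 6.254 mg/L × 13,000 L = 81.3 g.
Product at 57.4% available Cl: 81.3 / 0.574 = 141.6 g.

142 g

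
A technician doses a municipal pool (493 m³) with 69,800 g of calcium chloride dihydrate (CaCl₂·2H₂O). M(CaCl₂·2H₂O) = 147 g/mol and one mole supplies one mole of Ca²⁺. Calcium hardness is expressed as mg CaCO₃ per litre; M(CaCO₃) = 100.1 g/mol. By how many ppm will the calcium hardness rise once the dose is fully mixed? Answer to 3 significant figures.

96.4 ppm

Volume: 493 m³ = 493,000 L.
Moles of Ca²⁺: 69,800 g ÷ 147 g/mol = 474.8 mol.
As CaCO₃: 474.8 mol × 100.1 g/mol = 47,530 g.
Rise: 47,530 g / 493,000 L × 1000 = 96.41 mg/L.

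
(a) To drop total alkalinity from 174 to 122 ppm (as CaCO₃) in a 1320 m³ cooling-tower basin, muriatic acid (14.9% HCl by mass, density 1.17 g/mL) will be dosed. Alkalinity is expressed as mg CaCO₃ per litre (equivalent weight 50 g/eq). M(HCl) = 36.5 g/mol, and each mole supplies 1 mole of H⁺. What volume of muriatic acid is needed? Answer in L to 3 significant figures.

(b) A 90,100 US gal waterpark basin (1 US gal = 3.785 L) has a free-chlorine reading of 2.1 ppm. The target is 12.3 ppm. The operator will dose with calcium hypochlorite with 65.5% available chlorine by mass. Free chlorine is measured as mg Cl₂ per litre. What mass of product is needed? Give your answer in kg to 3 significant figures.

(a) Volume: 1320 m³ = 1,320,000 L.
(a) Alkalinity to neutralize: (174 − 122) = 52 mg/L as CaCO₃ × 1,320,000 L = 68,640 g as CaCO₃.
(a) Equivalents of H⁺ required: 68,640 ÷ 50 g/eq = 1373 eq = 1373 mol HCl.
(a) Mass of HCl: 1373 × 36.5 = 50,110 g.
(a) Mass of 14.9% solution: 50,110 / 0.149 = 336,300 g.
(a) Volume: 336,300 g ÷ 1.17 g/mL = 287,400 mL.

(b) Volume: 90,100 US gal × 3.785 L/gal = 341,028 L.
(b) Chlorine deficit: 12.3 − 2.1 = 10.2 ppm = 10.2 mg/L as Cl₂.
(b) Cl₂ equivalent needed: 10.2 mg/L × 341,028 L = 3,478,000 mg = 3478 g.
(b) Product at 65.5% available chlorine: 3478 / 0.655 = 5311 g.

(a) 287 L; (b) 5.31 kg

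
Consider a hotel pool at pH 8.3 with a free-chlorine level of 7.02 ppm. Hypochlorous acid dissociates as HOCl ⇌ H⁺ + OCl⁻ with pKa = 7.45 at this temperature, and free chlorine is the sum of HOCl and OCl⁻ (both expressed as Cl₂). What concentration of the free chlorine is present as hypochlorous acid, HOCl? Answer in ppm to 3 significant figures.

[OCl⁻]/[HOCl] = 10^(pH − pKa) = 10^(8.3 − 7.45) = 10^0.85 = 7.079.
Fraction as HOCl = 1 / (1 + 7.079) = 0.1238.
HOCl = 0.1238 × 7.02 ppm = 0.8689 ppm.

0.869 ppm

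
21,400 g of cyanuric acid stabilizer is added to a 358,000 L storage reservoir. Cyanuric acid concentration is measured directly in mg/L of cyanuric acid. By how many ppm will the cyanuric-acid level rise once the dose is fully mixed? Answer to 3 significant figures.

Rise: 21,400 g / 358,000 L × 1000 = 59.78 mg/L.

59.8 ppm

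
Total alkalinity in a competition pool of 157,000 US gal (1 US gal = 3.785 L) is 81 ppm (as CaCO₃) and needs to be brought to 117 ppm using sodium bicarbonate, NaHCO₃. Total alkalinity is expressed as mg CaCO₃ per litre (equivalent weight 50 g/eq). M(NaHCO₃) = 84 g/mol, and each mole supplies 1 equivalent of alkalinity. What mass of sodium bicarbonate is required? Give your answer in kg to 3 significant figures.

Volume: 157,000 US gal × 3.785 L/gal = 594,245 L.
Alkalinity to add: (117 − 81) = 36 mg/L as CaCO₃ × 594,245 L = 21,390 g as CaCO₃.
Equivalents: 21,390 g ÷ 50 g/eq = 427.9 eq.
NaHCO₃ supplies 1 eq per mole → 427.9 mol.
Mass: 427.9 mol × 84 g/mol = 35,940 g.

35.9 kg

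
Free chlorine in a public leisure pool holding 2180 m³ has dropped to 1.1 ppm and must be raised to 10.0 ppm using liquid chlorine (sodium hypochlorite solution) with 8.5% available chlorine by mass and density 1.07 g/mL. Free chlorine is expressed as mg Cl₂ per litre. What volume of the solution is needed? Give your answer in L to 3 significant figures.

Volume: 2180 m³ = 2,180,000 L.
Chlorine deficit: 10.0 − 1.1 = 8.9 ppm = 8.9 mg/L as Cl₂.
Cl₂ equivalent needed: 8.9 mg/L × 2,180,000 L = 19,400,000 mg = 19,400 g.
Product at 8.5% available chlorine: 19,400 / 0.085 = 228,300 g.
Volume at density 1.07 g/mL: 228,300 g ÷ 1.07 g/mL = 213,300 mL.

213 L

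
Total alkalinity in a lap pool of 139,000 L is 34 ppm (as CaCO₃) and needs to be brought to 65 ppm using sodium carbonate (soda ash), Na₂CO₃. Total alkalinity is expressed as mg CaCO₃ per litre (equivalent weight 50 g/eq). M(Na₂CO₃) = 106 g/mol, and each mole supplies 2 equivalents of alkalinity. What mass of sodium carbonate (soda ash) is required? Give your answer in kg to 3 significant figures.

4.57 kg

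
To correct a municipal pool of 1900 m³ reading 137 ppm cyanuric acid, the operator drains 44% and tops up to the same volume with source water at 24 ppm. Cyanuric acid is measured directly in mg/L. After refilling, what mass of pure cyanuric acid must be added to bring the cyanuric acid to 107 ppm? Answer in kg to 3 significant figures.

37.5 kg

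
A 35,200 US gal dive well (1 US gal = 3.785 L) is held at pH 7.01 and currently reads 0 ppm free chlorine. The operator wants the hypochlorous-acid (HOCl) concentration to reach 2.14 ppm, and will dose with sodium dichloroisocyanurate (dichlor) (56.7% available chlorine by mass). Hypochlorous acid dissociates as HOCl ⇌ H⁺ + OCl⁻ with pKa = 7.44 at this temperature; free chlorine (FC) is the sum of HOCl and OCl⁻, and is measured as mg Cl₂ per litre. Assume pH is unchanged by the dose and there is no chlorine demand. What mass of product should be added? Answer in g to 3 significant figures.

690 g

Volume: 35,200 US gal × 3.785 L/gal = 133,232 L.
[OCl⁻]/[HOCl] = 10^(pH − pKa) = 10^(7.01 − 7.44) = 0.3715; fraction as HOCl = 1/(1 + 0.3715) = 0.7291.
Free chlorine required for 2.14 ppm HOCl: 2.14 / 0.7291 = 2.935 ppm.
FC to add: 2.935 − 0 = 2.935 mg/L as Cl₂.
Cl₂ equivalent: 2.935 mg/L × 133,232 L = 391 g.
Product at 56.7% available Cl: 391 / 0.567 = 689.7 g.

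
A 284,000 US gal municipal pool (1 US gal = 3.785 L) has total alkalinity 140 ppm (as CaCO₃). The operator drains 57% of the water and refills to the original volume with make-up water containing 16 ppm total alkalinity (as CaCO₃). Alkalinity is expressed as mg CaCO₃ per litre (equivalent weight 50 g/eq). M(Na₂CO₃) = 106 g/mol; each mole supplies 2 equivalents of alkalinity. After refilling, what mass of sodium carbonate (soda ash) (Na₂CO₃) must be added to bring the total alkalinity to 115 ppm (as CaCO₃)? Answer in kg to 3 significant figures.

52.0 kg

Volume: 284,000 US gal × 3.785 L/gal = 1,074,940 L.
After draining 57% and refilling: 140 × 0.43 + 16 × 0.57 = 69.32 ppm.
Deficit to target: 115 − 69.32 = 45.68 mg/L.
As CaCO₃: 45.68 mg/L × 1,074,940 L = 49,100 g; ÷ 50 g/eq ÷ 2 = 491 mol Na₂CO₃.
Mass: 491 × 106 = 52,050 g.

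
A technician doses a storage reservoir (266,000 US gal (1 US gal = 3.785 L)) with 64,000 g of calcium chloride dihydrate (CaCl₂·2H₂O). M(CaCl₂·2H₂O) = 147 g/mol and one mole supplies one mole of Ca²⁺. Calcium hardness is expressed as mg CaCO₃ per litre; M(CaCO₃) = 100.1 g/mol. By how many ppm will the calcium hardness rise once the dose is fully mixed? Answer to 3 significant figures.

43.3 ppm

Volume: 266,000 US gal × 3.785 L/gal = 1,006,810 L.
Moles of Ca²⁺: 64,000 g ÷ 147 g/mol = 435.4 mol.
As CaCO₃: 435.4 mol × 100.1 g/mol = 43,580 g.
Rise: 43,580 g / 1,006,810 L × 1000 = 43.29 mg/L.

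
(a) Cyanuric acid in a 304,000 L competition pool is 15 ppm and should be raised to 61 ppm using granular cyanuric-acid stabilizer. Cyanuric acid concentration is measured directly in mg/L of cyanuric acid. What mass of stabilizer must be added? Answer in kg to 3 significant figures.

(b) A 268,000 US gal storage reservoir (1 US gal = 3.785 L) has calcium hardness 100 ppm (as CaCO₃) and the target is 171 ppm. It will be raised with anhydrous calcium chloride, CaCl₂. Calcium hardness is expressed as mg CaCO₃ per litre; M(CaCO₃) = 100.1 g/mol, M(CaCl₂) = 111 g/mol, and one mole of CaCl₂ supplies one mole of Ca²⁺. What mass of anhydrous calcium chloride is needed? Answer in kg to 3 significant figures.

(a) 14.0 kg; (b) 79.9 kg

(a) CYA to add: (61 − 15) = 46 mg/L × 304,000 L = 13,980 g cyanuric acid.

(b) Volume: 268,000 US gal × 3.785 L/gal = 1,014,380 L.
(b) Hardness to add: (171 − 100) = 71 mg/L as CaCO₃ × 1,014,380 L = 72,020 g as CaCO₃.
(b) Moles of Ca²⁺ (1 mol Ca²⁺ ≡ 1 mol CaCO₃): 72,020 / 100.1 g/mol = 719.5 mol.
(b) Mass of CaCl₂: 719.5 × 111 = 79,860 g.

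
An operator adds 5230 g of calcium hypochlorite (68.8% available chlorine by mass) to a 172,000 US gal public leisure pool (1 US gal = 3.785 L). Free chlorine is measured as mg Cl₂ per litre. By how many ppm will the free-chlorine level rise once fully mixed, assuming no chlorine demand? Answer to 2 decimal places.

Volume: 172,000 US gal × 3.785 L/gal = 651,020 L.
Available chlorine delivered: 5230 g × 0.688 = 3598 g as Cl₂.
Concentration rise: 3598 g / 651,020 L = 5.527 mg/L = 5.53 ppm.

5.53 ppm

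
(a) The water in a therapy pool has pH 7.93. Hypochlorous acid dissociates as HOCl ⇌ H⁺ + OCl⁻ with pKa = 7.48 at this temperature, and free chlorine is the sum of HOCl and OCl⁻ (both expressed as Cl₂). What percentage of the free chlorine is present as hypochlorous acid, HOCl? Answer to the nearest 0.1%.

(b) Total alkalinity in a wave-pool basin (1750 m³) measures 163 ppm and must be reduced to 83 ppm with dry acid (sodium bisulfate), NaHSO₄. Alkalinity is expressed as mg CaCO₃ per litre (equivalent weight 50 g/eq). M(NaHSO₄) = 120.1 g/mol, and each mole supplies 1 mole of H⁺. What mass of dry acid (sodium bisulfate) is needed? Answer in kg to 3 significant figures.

(a) 26.2%; (b) 336 kg

(a) [OCl⁻]/[HOCl] = 10^(pH − pKa) = 10^(7.93 − 7.48) = 10^0.45 = 2.818.
(a) Fraction as HOCl = 1 / (1 + 2.818) = 0.2619.

(b) Volume: 1750 m³ = 1,750,000 L.
(b) Alkalinity to neutralize: (163 − 83) = 80 mg/L as CaCO₃ × 1,750,000 L = 140,000 g as CaCO₃.
(b) Equivalents of H⁺ required: 140,000 ÷ 50 g/eq = 2800 eq = 2800 mol NaHSO₄.
(b) Mass of NaHSO₄: 2800 × 120.1 = 336,300 g.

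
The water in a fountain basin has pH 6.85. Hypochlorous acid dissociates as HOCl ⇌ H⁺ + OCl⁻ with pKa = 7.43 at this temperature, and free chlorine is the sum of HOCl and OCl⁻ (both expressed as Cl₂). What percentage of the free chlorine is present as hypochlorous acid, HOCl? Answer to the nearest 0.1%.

79.2%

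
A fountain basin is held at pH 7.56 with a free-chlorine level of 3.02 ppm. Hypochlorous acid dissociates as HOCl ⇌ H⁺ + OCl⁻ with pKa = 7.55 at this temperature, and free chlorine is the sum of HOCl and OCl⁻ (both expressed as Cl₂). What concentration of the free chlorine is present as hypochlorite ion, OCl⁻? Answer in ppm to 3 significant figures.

1.53 ppm

[OCl⁻]/[HOCl] = 10^(pH − pKa) = 10^(7.56 − 7.55) = 10^0.01 = 1.023.
Fraction as HOCl = 1 / (1 + 1.023) = 0.4942.
OCl⁻ = (1 − 0.4942) × 3.02 ppm = 1.527 ppm.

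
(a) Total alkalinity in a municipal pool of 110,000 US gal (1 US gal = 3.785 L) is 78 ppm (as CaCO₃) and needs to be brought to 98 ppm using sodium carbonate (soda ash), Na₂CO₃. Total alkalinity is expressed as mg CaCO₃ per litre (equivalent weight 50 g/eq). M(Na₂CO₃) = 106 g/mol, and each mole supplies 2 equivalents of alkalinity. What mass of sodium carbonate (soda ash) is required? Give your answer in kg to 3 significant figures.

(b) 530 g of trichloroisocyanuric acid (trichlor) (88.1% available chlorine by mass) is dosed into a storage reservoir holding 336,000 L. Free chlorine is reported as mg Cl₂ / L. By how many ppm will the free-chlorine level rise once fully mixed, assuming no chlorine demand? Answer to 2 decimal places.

(a) Volume: 110,000 US gal × 3.785 L/gal = 416,350 L.
(a) Alkalinity to add: (98 − 78) = 20 mg/L as CaCO₃ × 416,350 L = 8327 g as CaCO₃.
(a) Equivalents: 8327 g ÷ 50 g/eq = 166.5 eq.
(a) Each mole of Na₂CO₃ supplies 2 eq, so 166.5 / 2 = 83.27 mol.
(a) Mass: 83.27 mol × 106 g/mol = 8827 g.

(b) Available chlorine delivered: 530 g × 0.881 = 466.9 g as Cl₂.
(b) Concentration rise: 466.9 g / 336,000 L = 1.39 mg/L = 1.39 ppm.

(a) 8.83 kg; (b) 1.39 ppm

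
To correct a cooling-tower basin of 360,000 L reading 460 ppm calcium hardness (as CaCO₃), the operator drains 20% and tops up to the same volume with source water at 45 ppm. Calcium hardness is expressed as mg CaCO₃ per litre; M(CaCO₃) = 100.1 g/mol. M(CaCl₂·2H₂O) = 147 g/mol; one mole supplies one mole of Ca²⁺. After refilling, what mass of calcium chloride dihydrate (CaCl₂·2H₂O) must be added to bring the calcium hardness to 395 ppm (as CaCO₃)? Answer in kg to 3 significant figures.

After draining 20% and refilling: 460 × 0.80 + 45 × 0.20 = 377 ppm.
Deficit to target: 395 − 377 = 18 mg/L.
As CaCO₃: 18 mg/L × 360,000 L = 6480 g; ÷ 100.1 = 64.74 mol Ca²⁺.
Mass: 64.74 × 147 = 9516 g.

9.52 kg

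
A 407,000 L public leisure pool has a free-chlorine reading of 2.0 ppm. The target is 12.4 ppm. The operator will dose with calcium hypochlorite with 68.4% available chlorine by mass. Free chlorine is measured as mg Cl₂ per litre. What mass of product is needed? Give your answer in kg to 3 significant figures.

6.19 kg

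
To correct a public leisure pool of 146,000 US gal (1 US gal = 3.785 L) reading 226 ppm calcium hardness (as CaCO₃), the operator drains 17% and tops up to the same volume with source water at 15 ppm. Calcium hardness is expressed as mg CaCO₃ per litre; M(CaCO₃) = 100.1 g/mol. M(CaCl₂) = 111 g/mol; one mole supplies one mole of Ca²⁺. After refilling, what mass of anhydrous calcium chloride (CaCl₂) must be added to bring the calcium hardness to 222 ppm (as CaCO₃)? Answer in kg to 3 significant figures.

19.5 kg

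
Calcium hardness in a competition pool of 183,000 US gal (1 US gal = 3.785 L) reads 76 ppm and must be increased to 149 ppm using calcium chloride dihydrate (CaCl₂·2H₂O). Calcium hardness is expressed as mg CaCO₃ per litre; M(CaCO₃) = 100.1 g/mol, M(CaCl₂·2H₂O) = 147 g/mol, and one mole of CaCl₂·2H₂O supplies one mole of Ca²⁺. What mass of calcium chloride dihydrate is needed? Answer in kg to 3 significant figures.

Volume: 183,000 US gal × 3.785 L/gal = 692,655 L.
Hardness to add: (149 − 76) = 73 mg/L as CaCO₃ × 692,655 L = 50,560 g as CaCO₃.
Moles of Ca²⁺ (1 mol Ca²⁺ ≡ 1 mol CaCO₃): 50,560 / 100.1 g/mol = 505.1 mol.
Mass of CaCl₂·2H₂O: 505.1 × 147 = 74,250 g.

74.3 kg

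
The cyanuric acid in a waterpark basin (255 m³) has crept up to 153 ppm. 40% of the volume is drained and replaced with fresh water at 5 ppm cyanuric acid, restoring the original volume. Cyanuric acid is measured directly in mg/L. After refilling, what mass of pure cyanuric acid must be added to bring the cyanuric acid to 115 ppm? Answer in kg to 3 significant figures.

Volume: 255 m³ = 255,000 L.
After draining 40% and refilling: 153 × 0.60 + 5 × 0.40 = 93.8 ppm.
Deficit to target: 115 − 93.8 = 21.2 mg/L.
Mass: 21.2 mg/L × 255,000 L = 5406 g cyanuric acid.

5.41 kg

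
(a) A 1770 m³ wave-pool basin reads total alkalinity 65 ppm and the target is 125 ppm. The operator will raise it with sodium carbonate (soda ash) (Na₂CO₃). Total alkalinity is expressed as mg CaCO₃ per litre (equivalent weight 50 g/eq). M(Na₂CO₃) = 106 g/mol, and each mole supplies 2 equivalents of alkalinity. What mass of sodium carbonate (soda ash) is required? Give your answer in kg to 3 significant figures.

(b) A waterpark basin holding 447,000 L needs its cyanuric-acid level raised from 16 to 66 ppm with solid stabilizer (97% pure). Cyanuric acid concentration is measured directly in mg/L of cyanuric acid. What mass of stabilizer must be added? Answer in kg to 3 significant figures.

(a) Volume: 1770 m³ = 1,770,000 L.
(a) Alkalinity to add: (125 − 65) = 60 mg/L as CaCO₃ × 1,770,000 L = 106,200 g as CaCO₃.
(a) Equivalents: 106,200 g ÷ 50 g/eq = 2124 eq.
(a) Each mole of Na₂CO₃ supplies 2 eq, so 2124 / 2 = 1062 mol.
(a) Mass: 1062 mol × 106 g/mol = 112,600 g.

(b) CYA to add: (66 − 16) = 50 mg/L × 447,000 L = 22,350 g cyanuric acid.
(b) At 97% purity: 22,350 / 0.97 = 23,040 g product.

(a) 113 kg; (b) 23.0 kg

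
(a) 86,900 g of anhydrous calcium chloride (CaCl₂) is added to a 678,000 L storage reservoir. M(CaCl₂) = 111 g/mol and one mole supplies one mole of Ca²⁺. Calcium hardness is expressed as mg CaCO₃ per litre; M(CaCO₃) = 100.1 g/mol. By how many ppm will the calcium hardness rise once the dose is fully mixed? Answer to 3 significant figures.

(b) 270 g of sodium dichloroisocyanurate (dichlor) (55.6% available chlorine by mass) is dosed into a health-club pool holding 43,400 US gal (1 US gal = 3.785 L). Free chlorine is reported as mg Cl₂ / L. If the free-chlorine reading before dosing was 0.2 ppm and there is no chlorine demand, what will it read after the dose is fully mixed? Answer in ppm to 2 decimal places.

(a) Moles of Ca²⁺: 86,900 g ÷ 111 g/mol = 782.9 mol.
(a) As CaCO₃: 782.9 mol × 100.1 g/mol = 78,370 g.
(a) Rise: 78,370 g / 678,000 L × 1000 = 115.6 mg/L.

(b) Volume: 43,400 US gal × 3.785 L/gal = 164,269 L.
(b) Available chlorine delivered: 270 g × 0.556 = 150.1 g as Cl₂.
(b) Concentration rise: 150.1 g / 164,269 L = 0.9139 mg/L = 0.91 ppm.
(b) Final FC: 0.2 + 0.91 = 1.11 ppm.

(a) 116 ppm; (b) 1.11 ppm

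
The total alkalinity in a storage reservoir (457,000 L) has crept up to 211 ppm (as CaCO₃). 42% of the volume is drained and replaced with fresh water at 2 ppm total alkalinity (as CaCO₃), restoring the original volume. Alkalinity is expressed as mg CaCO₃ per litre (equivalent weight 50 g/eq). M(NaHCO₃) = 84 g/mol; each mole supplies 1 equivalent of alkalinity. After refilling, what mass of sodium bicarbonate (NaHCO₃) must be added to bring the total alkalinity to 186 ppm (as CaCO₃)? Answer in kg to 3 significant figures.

48.2 kg

After draining 42% and refilling: 211 × 0.58 + 2 × 0.42 = 123.22 ppm.
Deficit to target: 186 − 123.22 = 62.78 mg/L.
As CaCO₃: 62.78 mg/L × 457,000 L = 28,690 g; ÷ 50 g/eq ÷ 1 = 573.8 mol NaHCO₃.
Mass: 573.8 × 84 = 48,200 g.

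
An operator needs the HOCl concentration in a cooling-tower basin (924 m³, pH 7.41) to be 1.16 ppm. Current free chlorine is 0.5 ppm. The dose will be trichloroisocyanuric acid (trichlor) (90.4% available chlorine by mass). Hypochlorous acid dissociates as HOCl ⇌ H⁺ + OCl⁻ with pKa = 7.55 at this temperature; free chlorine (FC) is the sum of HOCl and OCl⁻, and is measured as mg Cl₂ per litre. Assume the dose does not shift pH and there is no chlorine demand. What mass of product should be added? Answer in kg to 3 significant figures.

Volume: 924 m³ = 924,000 L.
[OCl⁻]/[HOCl] = 10^(pH − pKa) = 10^(7.41 − 7.55) = 0.7244; fraction as HOCl = 1/(1 + 0.7244) = 0.5799.
Free chlorine required for 1.16 ppm HOCl: 1.16 / 0.5799 = 2 ppm.
FC to add: 2 − 0.5 = 1.5 mg/L as Cl₂.
Cl₂ equivalent: 1.5 mg/L × 924,000 L = 1386 g.
Product at 90.4% available Cl: 1386 / 0.904 = 1534 g.

1.53 kg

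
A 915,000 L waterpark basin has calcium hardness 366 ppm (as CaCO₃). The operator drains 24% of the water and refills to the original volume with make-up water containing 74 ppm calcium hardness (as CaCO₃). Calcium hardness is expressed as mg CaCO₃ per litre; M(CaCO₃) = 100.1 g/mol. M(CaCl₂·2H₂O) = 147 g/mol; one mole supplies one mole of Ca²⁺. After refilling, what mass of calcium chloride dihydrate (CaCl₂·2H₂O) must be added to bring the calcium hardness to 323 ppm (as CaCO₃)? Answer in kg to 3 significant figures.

36.4 kg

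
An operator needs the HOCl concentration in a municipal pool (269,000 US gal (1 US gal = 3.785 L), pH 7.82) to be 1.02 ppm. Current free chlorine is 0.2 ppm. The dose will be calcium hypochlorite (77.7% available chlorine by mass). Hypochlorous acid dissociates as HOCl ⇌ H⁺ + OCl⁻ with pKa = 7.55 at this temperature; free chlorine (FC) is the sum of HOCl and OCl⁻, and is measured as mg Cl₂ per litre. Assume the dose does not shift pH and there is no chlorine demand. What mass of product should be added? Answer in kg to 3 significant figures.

3.56 kg

Volume: 269,000 US gal × 3.785 L/gal = 1,018,165 L.
[OCl⁻]/[HOCl] = 10^(pH − pKa) = 10^(7.82 − 7.55) = 1.862; fraction as HOCl = 1/(1 + 1.862) = 0.3494.
Free chlorine required for 1.02 ppm HOCl: 1.02 / 0.3494 = 2.919 ppm.
FC to add: 2.919 − 0.2 = 2.719 mg/L as Cl₂.
Cl₂ equivalent: 2.719 mg/L × 1,018,165 L = 2769 g.
Product at 77.7% available Cl: 2769 / 0.777 = 3563 g.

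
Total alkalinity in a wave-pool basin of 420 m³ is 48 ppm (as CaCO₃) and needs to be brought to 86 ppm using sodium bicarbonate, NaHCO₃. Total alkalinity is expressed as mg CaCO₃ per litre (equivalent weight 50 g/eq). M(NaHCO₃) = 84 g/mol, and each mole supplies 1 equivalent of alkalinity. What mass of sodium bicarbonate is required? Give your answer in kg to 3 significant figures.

26.8 kg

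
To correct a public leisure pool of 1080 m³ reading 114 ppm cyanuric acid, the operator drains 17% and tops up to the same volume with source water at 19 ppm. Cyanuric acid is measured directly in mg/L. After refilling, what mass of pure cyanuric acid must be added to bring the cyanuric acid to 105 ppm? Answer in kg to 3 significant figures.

7.72 kg

Volume: 1080 m³ = 1,080,000 L.
After draining 17% and refilling: 114 × 0.83 + 19 × 0.17 = 97.85 ppm.
Deficit to target: 105 − 97.85 = 7.15 mg/L.
Mass: 7.15 mg/L × 1,080,000 L = 7722 g cyanuric acid.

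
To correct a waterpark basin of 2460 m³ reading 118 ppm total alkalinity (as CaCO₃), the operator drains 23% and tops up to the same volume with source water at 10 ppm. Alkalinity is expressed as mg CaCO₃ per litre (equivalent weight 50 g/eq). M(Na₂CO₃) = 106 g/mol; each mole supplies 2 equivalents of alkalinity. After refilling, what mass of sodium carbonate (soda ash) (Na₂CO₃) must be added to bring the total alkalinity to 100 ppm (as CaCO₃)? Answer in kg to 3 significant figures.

17.8 kg

Volume: 2460 m³ = 2,460,000 L.
After draining 23% and refilling: 118 × 0.77 + 10 × 0.23 = 93.16 ppm.
Deficit to target: 100 − 93.16 = 6.84 mg/L.
As CaCO₃: 6.84 mg/L × 2,460,000 L = 16,830 g; ÷ 50 g/eq ÷ 2 = 168.3 mol Na₂CO₃.
Mass: 168.3 × 106 = 17,840 g.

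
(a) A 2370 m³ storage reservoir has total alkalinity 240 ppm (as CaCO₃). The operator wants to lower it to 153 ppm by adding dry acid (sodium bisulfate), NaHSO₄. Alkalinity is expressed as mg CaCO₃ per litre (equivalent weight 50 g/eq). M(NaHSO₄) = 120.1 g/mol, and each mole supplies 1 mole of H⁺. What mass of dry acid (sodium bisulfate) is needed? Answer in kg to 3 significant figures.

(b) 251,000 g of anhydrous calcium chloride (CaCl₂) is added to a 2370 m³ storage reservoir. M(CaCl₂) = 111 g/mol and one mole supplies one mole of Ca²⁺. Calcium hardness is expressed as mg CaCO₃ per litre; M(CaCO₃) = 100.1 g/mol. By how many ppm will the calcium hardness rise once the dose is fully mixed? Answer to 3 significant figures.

(a) Volume: 2370 m³ = 2,370,000 L.
(a) Alkalinity to neutralize: (240 − 153) = 87 mg/L as CaCO₃ × 2,370,000 L = 206,200 g as CaCO₃.
(a) Equivalents of H⁺ required: 206,200 ÷ 50 g/eq = 4124 eq = 4124 mol NaHSO₄.
(a) Mass of NaHSO₄: 4124 × 120.1 = 495,300 g.

(b) Volume: 2370 m³ = 2,370,000 L.
(b) Moles of Ca²⁺: 251,000 g ÷ 111 g/mol = 2261 mol.
(b) As CaCO₃: 2261 mol × 100.1 g/mol = 226,400 g.
(b) Rise: 226,400 g / 2,370,000 L × 1000 = 95.51 mg/L.

(a) 495 kg; (b) 95.5 ppm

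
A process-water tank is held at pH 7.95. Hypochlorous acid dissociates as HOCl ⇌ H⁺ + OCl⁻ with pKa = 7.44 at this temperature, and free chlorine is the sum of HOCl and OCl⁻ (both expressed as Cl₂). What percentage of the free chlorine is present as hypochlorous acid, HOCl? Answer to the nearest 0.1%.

23.6%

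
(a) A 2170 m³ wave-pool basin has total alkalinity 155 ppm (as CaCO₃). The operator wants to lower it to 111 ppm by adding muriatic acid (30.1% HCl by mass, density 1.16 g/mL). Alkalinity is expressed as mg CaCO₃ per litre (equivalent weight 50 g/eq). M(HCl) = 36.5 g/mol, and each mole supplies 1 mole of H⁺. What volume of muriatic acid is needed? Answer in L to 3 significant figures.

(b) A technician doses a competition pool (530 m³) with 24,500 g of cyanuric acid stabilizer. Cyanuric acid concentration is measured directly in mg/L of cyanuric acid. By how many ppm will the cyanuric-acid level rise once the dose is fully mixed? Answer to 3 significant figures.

(a) Volume: 2170 m³ = 2,170,000 L.
(a) Alkalinity to neutralize: (155 − 111) = 44 mg/L as CaCO₃ × 2,170,000 L = 95,480 g as CaCO₃.
(a) Equivalents of H⁺ required: 95,480 ÷ 50 g/eq = 1910 eq = 1910 mol HCl.
(a) Mass of HCl: 1910 × 36.5 = 69,700 g.
(a) Mass of 30.1% solution: 69,700 / 0.301 = 231,600 g.
(a) Volume: 231,600 g ÷ 1.16 g/mL = 199,600 mL.

(b) Volume: 530 m³ = 530,000 L.
(b) Rise: 24,500 g / 530,000 L × 1000 = 46.23 mg/L.

(a) 200 L; (b) 46.2 ppm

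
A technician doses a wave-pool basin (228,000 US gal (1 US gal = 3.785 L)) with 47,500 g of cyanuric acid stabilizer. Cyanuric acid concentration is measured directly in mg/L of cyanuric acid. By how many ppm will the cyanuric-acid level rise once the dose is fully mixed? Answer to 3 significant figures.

55.0 ppm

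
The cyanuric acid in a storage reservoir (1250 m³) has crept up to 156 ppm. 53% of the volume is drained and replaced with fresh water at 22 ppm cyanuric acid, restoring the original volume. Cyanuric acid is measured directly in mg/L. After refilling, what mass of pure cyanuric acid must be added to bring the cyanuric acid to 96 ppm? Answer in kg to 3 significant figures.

Volume: 1250 m³ = 1,250,000 L.
After draining 53% and refilling: 156 × 0.47 + 22 × 0.53 = 84.98 ppm.
Deficit to target: 96 − 84.98 = 11.02 mg/L.
Mass: 11.02 mg/L × 1,250,000 L = 13,780 g cyanuric acid.

13.8 kg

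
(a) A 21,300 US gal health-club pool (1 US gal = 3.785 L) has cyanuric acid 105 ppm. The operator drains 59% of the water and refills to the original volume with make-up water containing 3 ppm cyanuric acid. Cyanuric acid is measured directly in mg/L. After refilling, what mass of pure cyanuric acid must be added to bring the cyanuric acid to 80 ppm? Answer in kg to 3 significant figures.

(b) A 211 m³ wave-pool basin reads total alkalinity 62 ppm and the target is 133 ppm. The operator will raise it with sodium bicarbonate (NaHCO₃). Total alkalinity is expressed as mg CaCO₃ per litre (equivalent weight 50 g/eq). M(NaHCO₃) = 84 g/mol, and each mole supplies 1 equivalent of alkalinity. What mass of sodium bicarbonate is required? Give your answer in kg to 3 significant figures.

(a) 2.84 kg; (b) 25.2 kg

(a) Volume: 21,300 US gal × 3.785 L/gal = 80,620 L.
(a) After draining 59% and refilling: 105 × 0.41 + 3 × 0.59 = 44.82 ppm.
(a) Deficit to target: 80 − 44.82 = 35.18 mg/L.
(a) Mass: 35.18 mg/L × 80,620 L = 2836 g cyanuric acid.

(b) Volume: 211 m³ = 211,000 L.
(b) Alkalinity to add: (133 − 62) = 71 mg/L as CaCO₃ × 211,000 L = 14,980 g as CaCO₃.
(b) Equivalents: 14,980 g ÷ 50 g/eq = 299.6 eq.
(b) NaHCO₃ supplies 1 eq per mole → 299.6 mol.
(b) Mass: 299.6 mol × 84 g/mol = 25,170 g.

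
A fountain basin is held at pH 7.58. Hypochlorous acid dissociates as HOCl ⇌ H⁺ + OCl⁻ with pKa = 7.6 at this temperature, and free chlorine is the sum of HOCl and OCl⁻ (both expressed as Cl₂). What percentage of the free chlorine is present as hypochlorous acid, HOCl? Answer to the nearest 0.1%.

51.2%

[OCl⁻]/[HOCl] = 10^(pH − pKa) = 10^(7.58 − 7.6) = 10^-0.02 = 0.955.
Fraction as HOCl = 1 / (1 + 0.955) = 0.5115.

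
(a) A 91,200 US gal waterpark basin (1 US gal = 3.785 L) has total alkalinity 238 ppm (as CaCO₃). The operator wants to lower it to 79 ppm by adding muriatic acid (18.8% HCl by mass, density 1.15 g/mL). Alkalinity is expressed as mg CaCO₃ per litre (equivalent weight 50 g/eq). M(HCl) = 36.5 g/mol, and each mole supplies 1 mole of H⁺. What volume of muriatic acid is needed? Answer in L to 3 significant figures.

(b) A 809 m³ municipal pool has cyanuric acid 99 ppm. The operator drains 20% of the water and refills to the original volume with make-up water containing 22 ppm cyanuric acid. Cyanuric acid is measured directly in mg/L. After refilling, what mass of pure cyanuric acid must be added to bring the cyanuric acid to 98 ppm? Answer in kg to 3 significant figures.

(a) Volume: 91,200 US gal × 3.785 L/gal = 345,192 L.
(a) Alkalinity to neutralize: (238 − 79) = 159 mg/L as CaCO₃ × 345,192 L = 54,890 g as CaCO₃.
(a) Equivalents of H⁺ required: 54,890 ÷ 50 g/eq = 1098 eq = 1098 mol HCl.
(a) Mass of HCl: 1098 × 36.5 = 40,070 g.
(a) Mass of 18.8% solution: 40,070 / 0.188 = 213,100 g.
(a) Volume: 213,100 g ÷ 1.15 g/mL = 185,300 mL.

(b) Volume: 809 m³ = 809,000 L.
(b) After draining 20% and refilling: 99 × 0.80 + 22 × 0.20 = 83.6 ppm.
(b) Deficit to target: 98 − 83.6 = 14.4 mg/L.
(b) Mass: 14.4 mg/L × 809,000 L = 11,650 g cyanuric acid.

(a) 185 L; (b) 11.6 kg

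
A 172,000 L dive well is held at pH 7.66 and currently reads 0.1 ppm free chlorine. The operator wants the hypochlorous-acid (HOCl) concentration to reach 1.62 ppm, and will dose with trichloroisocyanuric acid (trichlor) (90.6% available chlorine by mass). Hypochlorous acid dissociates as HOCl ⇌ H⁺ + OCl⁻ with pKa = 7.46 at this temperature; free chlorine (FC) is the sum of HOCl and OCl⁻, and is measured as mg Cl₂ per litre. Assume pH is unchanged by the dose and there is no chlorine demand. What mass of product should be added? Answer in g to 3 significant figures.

776 g

[OCl⁻]/[HOCl] = 10^(pH − pKa) = 10^(7.66 − 7.46) = 1.585; fraction as HOCl = 1/(1 + 1.585) = 0.3869.
Free chlorine required for 1.62 ppm HOCl: 1.62 / 0.3869 = 4.188 ppm.
FC to add: 4.188 − 0.1 = 4.088 mg/L as Cl₂.
Cl₂ equivalent: 4.088 mg/L × 172,000 L = 703.1 g.
Product at 90.6% available Cl: 703.1 / 0.906 = 776 g.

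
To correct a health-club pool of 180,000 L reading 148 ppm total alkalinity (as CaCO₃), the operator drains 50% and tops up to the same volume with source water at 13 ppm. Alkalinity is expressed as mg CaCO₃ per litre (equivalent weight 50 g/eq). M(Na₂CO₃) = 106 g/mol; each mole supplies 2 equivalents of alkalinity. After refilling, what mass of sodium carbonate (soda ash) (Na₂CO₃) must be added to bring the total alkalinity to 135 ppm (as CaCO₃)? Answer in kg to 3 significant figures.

10.4 kg

After draining 50% and refilling: 148 × 0.50 + 13 × 0.50 = 80.5 ppm.
Deficit to target: 135 − 80.5 = 54.5 mg/L.
As CaCO₃: 54.5 mg/L × 180,000 L = 9810 g; ÷ 50 g/eq ÷ 2 = 98.1 mol Na₂CO₃.
Mass: 98.1 × 106 = 10,400 g.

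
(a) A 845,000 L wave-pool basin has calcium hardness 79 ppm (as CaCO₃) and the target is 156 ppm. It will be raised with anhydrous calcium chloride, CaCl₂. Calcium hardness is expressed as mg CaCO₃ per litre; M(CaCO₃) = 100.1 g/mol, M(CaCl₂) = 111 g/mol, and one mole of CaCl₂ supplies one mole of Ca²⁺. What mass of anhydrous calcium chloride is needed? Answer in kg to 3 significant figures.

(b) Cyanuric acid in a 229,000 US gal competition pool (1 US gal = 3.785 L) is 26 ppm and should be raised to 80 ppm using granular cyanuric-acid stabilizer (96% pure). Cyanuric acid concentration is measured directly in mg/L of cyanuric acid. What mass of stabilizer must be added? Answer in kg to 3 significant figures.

(a) 72.2 kg; (b) 48.8 kg

(a) Hardness to add: (156 − 79) = 77 mg/L as CaCO₃ × 845,000 L = 65,060 g as CaCO₃.
(a) Moles of Ca²⁺ (1 mol Ca²⁺ ≡ 1 mol CaCO₃): 65,060 / 100.1 g/mol = 650 mol.
(a) Mass of CaCl₂: 650 × 111 = 72,150 g.

(b) Volume: 229,000 US gal × 3.785 L/gal = 866,765 L.
(b) CYA to add: (80 − 26) = 54 mg/L × 866,765 L = 46,810 g cyanuric acid.
(b) At 96% purity: 46,810 / 0.96 = 48,760 g product.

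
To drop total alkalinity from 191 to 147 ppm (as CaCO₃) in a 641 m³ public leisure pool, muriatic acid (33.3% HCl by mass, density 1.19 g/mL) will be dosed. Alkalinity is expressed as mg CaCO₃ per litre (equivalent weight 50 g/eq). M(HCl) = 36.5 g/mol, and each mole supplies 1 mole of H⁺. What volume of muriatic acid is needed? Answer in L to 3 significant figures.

52.0 L

Volume: 641 m³ = 641,000 L.
Alkalinity to neutralize: (191 − 147) = 44 mg/L as CaCO₃ × 641,000 L = 28,200 g as CaCO₃.
Equivalents of H⁺ required: 28,200 ÷ 50 g/eq = 564.1 eq = 564.1 mol HCl.
Mass of HCl: 564.1 × 36.5 = 20,590 g.
Mass of 33.3% solution: 20,590 / 0.333 = 61,830 g.
Volume: 61,830 g ÷ 1.19 g/mL = 51,960 mL.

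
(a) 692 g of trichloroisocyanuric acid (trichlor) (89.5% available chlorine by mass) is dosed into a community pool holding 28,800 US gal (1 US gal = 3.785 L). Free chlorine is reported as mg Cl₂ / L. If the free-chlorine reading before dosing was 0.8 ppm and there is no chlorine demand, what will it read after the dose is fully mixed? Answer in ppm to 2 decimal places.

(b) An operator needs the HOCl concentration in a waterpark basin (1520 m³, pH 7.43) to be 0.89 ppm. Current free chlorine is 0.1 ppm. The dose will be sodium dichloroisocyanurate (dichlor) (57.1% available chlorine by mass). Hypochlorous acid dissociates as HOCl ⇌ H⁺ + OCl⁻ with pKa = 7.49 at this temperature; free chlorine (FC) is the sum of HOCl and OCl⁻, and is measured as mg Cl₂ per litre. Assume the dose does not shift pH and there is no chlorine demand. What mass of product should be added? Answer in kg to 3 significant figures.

(a) Volume: 28,800 US gal × 3.785 L/gal = 109,008 L.
(a) Available chlorine delivered: 692 g × 0.895 = 619.3 g as Cl₂.
(a) Concentration rise: 619.3 g / 109,008 L = 5.682 mg/L = 5.68 ppm.
(a) Final FC: 0.8 + 5.68 = 6.48 ppm.

(b) Volume: 1520 m³ = 1,520,000 L.
(b) [OCl⁻]/[HOCl] = 10^(pH − pKa) = 10^(7.43 − 7.49) = 0.871; fraction as HOCl = 1/(1 + 0.871) = 0.5345.
(b) Free chlorine required for 0.89 ppm HOCl: 0.89 / 0.5345 = 1.665 ppm.
(b) FC to add: 1.665 − 0.1 = 1.565 mg/L as Cl₂.
(b) Cl₂ equivalent: 1.565 mg/L × 1,520,000 L = 2379 g.
(b) Product at 57.1% available Cl: 2379 / 0.571 = 4166 g.

(a) 6.48 ppm; (b) 4.17 kg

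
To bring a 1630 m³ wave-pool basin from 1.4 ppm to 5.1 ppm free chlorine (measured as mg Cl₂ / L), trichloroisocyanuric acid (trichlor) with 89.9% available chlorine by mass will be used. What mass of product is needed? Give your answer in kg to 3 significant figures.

6.71 kg

Volume: 1630 m³ = 1,630,000 L.
Chlorine deficit: 5.1 − 1.4 = 3.7 ppm = 3.7 mg/L as Cl₂.
Cl₂ equivalent needed: 3.7 mg/L × 1,630,000 L = 6,031,000 mg = 6031 g.
Product at 89.9% available chlorine: 6031 / 0.899 = 6709 g.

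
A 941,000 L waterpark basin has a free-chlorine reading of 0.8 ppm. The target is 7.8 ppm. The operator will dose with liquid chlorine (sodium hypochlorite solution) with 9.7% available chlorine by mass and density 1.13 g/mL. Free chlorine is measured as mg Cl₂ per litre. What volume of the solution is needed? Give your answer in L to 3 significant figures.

60.1 L

Chlorine deficit: 7.8 − 0.8 = 7 ppm = 7 mg/L as Cl₂.
Cl₂ equivalent needed: 7 mg/L × 941,000 L = 6,587,000 mg = 6587 g.
Product at 9.7% available chlorine: 6587 / 0.097 = 67,910 g.
Volume at density 1.13 g/mL: 67,910 g ÷ 1.13 g/mL = 60,090 mL.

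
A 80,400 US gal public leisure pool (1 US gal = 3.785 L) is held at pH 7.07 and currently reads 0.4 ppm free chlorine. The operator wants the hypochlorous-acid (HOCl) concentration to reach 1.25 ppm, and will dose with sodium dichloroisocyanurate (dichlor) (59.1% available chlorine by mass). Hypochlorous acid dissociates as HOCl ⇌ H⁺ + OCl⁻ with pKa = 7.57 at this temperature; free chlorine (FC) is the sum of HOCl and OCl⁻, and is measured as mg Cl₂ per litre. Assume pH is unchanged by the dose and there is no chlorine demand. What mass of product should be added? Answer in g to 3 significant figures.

Volume: 80,400 US gal × 3.785 L/gal = 304,314 L.
[OCl⁻]/[HOCl] = 10^(pH − pKa) = 10^(7.07 − 7.57) = 0.3162; fraction as HOCl = 1/(1 + 0.3162) = 0.7597.
Free chlorine required for 1.25 ppm HOCl: 1.25 / 0.7597 = 1.645 ppm.
FC to add: 1.645 − 0.4 = 1.245 mg/L as Cl₂.
Cl₂ equivalent: 1.245 mg/L × 304,314 L = 379 g.
Product at 59.1% available Cl: 379 / 0.591 = 641.2 g.

641 g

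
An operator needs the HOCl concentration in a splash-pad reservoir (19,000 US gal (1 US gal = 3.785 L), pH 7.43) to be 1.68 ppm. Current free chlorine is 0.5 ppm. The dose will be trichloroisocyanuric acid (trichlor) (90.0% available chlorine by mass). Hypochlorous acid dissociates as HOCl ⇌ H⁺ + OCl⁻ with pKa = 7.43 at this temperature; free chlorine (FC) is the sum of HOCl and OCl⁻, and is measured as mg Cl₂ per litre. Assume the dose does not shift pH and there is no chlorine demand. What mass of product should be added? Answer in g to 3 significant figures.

229 g

Volume: 19,000 US gal × 3.785 L/gal = 71,915 L.
[OCl⁻]/[HOCl] = 10^(pH − pKa) = 10^(7.43 − 7.43) = 1; fraction as HOCl = 1/(1 + 1) = 0.5.
Free chlorine required for 1.68 ppm HOCl: 1.68 / 0.5 = 3.36 ppm.
FC to add: 3.36 − 0.5 = 2.86 mg/L as Cl₂.
Cl₂ equivalent: 2.86 mg/L × 71,915 L = 205.7 g.
Product at 90.0% available Cl: 205.7 / 0.9 = 228.5 g.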